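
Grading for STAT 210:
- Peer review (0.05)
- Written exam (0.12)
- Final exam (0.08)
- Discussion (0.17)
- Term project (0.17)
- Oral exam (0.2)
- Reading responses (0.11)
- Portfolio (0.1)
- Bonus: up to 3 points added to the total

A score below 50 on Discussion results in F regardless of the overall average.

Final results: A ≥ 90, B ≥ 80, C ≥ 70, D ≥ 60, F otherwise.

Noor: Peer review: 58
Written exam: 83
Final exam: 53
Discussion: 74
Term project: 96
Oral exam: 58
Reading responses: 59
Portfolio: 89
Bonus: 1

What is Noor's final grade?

C

Discussion score 74 ≥ 50: minimum met.
Weighted total:
  Peer review 58 × 0.05 = 2.9
  Written exam 83 × 0.12 = 9.96
  Final exam 53 × 0.08 = 4.24
  Discussion 74 × 0.17 = 12.58
  Term project 96 × 0.17 = 16.32
  Oral exam 58 × 0.2 = 11.6
  Reading responses 59 × 0.11 = 6.49
  Portfolio 89 × 0.1 = 8.9
Sum = 72.99
Bonus: 72.99 + 1 = 73.99
73.99 is ≥ 70 and < 80 → C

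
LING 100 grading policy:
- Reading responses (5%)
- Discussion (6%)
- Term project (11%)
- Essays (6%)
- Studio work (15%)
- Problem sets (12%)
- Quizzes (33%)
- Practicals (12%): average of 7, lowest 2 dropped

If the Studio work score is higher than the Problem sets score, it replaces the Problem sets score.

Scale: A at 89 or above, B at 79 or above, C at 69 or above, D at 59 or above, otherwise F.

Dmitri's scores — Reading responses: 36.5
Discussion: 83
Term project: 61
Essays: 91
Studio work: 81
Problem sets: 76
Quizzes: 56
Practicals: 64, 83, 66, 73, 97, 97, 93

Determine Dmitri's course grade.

Practicals: drop 64, 66 → average of remaining 5 = 443/5 = 88.6
Studio work (81) > Problem sets (76), so Problem sets counts as 81.
Weighted total:
  Reading responses 36.5 × 0.05 = 1.825
  Discussion 83 × 0.06 = 4.98
  Term project 61 × 0.11 = 6.71
  Essays 91 × 0.06 = 5.46
  Studio work 81 × 0.15 = 12.15
  Problem sets 81 × 0.12 = 9.72
  Quizzes 56 × 0.33 = 18.48
  Practicals 88.6 × 0.12 = 10.632
Sum = 69.957
69.957 is ≥ 69 and < 79 → C

C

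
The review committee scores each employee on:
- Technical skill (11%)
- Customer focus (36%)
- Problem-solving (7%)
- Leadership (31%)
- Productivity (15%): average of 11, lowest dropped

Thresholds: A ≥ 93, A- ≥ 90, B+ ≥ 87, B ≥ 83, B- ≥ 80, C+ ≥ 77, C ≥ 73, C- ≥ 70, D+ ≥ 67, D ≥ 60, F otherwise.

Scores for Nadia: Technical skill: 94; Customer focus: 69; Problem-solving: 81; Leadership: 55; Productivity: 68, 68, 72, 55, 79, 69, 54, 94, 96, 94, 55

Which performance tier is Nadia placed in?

Productivity: drop 54 → average of remaining 10 = 750/10 = 75
Weighted total:
  Technical skill 94 × 0.11 = 10.34
  Customer focus 69 × 0.36 = 24.84
  Problem-solving 81 × 0.07 = 5.67
  Leadership 55 × 0.31 = 17.05
  Productivity 75 × 0.15 = 11.25
Sum = 69.15
69.15 is ≥ 67 and < 70 → D+

D+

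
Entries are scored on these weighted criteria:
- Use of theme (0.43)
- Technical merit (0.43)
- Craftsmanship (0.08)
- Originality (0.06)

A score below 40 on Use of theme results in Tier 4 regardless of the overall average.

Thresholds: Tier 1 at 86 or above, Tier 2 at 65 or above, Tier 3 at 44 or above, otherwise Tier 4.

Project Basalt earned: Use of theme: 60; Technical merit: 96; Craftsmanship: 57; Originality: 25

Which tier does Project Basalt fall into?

Tier 2

Use of theme score 60 ≥ 40: minimum met.
Weighted total:
  Use of theme 60 × 0.43 = 25.8
  Technical merit 96 × 0.43 = 41.28
  Craftsmanship 57 × 0.08 = 4.56
  Originality 25 × 0.06 = 1.5
Sum = 73.14
73.14 is ≥ 65 and < 86 → Tier 2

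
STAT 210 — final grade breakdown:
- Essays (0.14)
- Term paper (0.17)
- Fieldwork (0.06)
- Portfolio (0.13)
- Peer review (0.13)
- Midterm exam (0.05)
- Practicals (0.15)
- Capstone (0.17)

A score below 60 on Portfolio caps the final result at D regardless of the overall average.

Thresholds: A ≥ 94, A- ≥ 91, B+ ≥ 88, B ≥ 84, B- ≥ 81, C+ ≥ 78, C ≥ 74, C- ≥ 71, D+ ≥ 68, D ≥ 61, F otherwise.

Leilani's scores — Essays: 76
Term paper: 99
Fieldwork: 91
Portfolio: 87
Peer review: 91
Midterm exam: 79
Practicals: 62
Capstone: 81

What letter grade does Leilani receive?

B-

Portfolio score 87 ≥ 60: minimum met.
Weighted total:
  Essays 76 × 0.14 = 10.64
  Term paper 99 × 0.17 = 16.83
  Fieldwork 91 × 0.06 = 5.46
  Portfolio 87 × 0.13 = 11.31
  Peer review 91 × 0.13 = 11.83
  Midterm exam 79 × 0.05 = 3.95
  Practicals 62 × 0.15 = 9.3
  Capstone 81 × 0.17 = 13.77
Sum = 83.09
83.09 is ≥ 81 and < 84 → B-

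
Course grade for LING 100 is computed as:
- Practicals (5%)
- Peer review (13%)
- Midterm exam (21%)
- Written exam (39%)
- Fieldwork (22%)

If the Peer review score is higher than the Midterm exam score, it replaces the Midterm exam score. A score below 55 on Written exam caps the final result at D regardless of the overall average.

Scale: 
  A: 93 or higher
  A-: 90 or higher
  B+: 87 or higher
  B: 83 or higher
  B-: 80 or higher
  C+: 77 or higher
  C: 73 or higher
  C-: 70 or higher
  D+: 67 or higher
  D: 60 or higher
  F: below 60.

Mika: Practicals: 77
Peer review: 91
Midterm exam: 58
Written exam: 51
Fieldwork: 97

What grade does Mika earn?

Peer review (91) > Midterm exam (58), so Midterm exam counts as 91.
Written exam score 51 < 55: minimum not met.
Weighted total:
  Practicals 77 × 0.05 = 3.85
  Peer review 91 × 0.13 = 11.83
  Midterm exam 91 × 0.21 = 19.11
  Written exam 51 × 0.39 = 19.89
  Fieldwork 97 × 0.22 = 21.34
Sum = 76.02
76.02 would be C; cap at D applies → D.

D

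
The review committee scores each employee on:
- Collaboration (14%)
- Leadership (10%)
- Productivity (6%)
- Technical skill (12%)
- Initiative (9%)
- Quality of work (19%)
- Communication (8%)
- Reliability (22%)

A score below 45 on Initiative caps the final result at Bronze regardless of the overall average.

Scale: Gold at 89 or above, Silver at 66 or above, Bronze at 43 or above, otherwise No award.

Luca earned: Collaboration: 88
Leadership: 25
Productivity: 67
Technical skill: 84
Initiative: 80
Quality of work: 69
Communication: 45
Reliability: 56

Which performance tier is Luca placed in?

Initiative score 80 ≥ 45: minimum met.
Weighted total:
  Collaboration 88 × 0.14 = 12.32
  Leadership 25 × 0.1 = 2.5
  Productivity 67 × 0.06 = 4.02
  Technical skill 84 × 0.12 = 10.08
  Initiative 80 × 0.09 = 7.2
  Quality of work 69 × 0.19 = 13.11
  Communication 45 × 0.08 = 3.6
  Reliability 56 × 0.22 = 12.32
Sum = 65.15
65.15 is ≥ 43 and < 66 → Bronze

Bronze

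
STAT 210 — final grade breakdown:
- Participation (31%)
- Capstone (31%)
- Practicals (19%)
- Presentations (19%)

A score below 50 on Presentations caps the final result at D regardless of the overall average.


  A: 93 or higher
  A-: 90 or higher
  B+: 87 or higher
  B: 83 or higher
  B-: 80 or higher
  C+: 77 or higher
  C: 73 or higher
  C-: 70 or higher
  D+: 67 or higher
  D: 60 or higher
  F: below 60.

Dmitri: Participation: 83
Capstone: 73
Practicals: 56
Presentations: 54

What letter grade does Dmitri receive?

D+

Presentations score 54 ≥ 50: minimum met.
Weighted total:
  Participation 83 × 0.31 = 25.73
  Capstone 73 × 0.31 = 22.63
  Practicals 56 × 0.19 = 10.64
  Presentations 54 × 0.19 = 10.26
Sum = 69.26
69.26 is ≥ 67 and < 70 → D+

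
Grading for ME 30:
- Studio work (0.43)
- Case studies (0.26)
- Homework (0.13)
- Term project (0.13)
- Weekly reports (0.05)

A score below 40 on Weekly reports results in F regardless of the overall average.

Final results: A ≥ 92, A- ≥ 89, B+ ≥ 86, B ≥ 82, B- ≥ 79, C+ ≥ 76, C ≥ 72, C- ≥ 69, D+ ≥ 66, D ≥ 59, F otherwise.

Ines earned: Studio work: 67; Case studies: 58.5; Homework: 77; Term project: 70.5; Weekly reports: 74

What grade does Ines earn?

D+

Weekly reports score 74 ≥ 40: minimum met.
Weighted total:
  Studio work 67 × 0.43 = 28.81
  Case studies 58.5 × 0.26 = 15.21
  Homework 77 × 0.13 = 10.01
  Term project 70.5 × 0.13 = 9.165
  Weekly reports 74 × 0.05 = 3.7
Sum = 66.895
66.895 is ≥ 66 and < 69 → D+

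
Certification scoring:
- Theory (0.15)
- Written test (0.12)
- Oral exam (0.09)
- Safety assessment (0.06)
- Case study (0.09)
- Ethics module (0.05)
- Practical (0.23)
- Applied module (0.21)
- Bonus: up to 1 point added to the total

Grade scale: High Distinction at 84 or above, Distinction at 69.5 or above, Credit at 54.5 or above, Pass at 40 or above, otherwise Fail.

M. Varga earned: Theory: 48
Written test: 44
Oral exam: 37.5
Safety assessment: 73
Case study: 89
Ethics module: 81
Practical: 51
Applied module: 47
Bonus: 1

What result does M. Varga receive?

Weighted total:
  Theory 48 × 0.15 = 7.2
  Written test 44 × 0.12 = 5.28
  Oral exam 37.5 × 0.09 = 3.375
  Safety assessment 73 × 0.06 = 4.38
  Case study 89 × 0.09 = 8.01
  Ethics module 81 × 0.05 = 4.05
  Practical 51 × 0.23 = 11.73
  Applied module 47 × 0.21 = 9.87
Sum = 53.895
Bonus: 53.895 + 1 = 54.895
54.895 is ≥ 54.5 and < 69.5 → Credit

Credit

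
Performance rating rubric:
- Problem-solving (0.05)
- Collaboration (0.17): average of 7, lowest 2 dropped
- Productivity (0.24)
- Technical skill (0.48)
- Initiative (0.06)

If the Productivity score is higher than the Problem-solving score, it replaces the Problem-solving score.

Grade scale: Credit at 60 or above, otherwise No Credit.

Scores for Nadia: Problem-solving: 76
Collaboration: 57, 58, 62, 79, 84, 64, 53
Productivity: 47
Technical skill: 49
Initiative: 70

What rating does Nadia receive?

Collaboration: drop 53, 57 → average of remaining 5 = 347/5 = 69.4
Productivity (47) ≤ Problem-solving (76), so Problem-solving stays at 76.
Weighted total:
  Problem-solving 76 × 0.05 = 3.8
  Collaboration 69.4 × 0.17 = 11.798
  Productivity 47 × 0.24 = 11.28
  Technical skill 49 × 0.48 = 23.52
  Initiative 70 × 0.06 = 4.2
Sum = 54.598
54.598 < 60 → No Credit

No Credit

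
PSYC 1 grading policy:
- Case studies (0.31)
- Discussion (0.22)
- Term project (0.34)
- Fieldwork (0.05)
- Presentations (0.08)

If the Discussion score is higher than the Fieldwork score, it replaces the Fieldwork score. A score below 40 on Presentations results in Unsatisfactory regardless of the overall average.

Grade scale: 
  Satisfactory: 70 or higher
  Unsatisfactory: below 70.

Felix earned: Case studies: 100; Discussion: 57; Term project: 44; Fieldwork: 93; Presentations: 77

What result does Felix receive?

Unsatisfactory

Discussion (57) ≤ Fieldwork (93), so Fieldwork stays at 93.
Presentations score 77 ≥ 40: minimum met.
Weighted total:
  Case studies 100 × 0.31 = 31
  Discussion 57 × 0.22 = 12.54
  Term project 44 × 0.34 = 14.96
  Fieldwork 93 × 0.05 = 4.65
  Presentations 77 × 0.08 = 6.16
Sum = 69.31
69.31 < 70 → Unsatisfactory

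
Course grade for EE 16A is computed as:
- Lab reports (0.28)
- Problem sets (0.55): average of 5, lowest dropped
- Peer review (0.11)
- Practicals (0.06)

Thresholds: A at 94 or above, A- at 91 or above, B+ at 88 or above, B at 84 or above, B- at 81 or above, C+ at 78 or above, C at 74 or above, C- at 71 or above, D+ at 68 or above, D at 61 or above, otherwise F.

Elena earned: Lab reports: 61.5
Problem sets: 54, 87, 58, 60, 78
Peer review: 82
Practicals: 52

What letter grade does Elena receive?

D+

Problem sets: drop 54 → average of remaining 4 = 283/4 = 70.75
Weighted total:
  Lab reports 61.5 × 0.28 = 17.22
  Problem sets 70.75 × 0.55 = 38.9125
  Peer review 82 × 0.11 = 9.02
  Practicals 52 × 0.06 = 3.12
Sum = 68.2725
68.2725 is ≥ 68 and < 71 → D+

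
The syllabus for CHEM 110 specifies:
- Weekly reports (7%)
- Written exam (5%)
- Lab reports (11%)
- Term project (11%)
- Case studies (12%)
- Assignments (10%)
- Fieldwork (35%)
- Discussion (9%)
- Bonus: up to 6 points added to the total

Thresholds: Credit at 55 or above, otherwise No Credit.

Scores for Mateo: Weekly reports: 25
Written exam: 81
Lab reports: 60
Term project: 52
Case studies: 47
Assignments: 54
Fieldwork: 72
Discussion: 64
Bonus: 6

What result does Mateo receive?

Weighted total:
  Weekly reports 25 × 0.07 = 1.75
  Written exam 81 × 0.05 = 4.05
  Lab reports 60 × 0.11 = 6.6
  Term project 52 × 0.11 = 5.72
  Case studies 47 × 0.12 = 5.64
  Assignments 54 × 0.1 = 5.4
  Fieldwork 72 × 0.35 = 25.2
  Discussion 64 × 0.09 = 5.76
Sum = 60.12
Bonus: 60.12 + 6 = 66.12
66.12 ≥ 55 → Credit

Credit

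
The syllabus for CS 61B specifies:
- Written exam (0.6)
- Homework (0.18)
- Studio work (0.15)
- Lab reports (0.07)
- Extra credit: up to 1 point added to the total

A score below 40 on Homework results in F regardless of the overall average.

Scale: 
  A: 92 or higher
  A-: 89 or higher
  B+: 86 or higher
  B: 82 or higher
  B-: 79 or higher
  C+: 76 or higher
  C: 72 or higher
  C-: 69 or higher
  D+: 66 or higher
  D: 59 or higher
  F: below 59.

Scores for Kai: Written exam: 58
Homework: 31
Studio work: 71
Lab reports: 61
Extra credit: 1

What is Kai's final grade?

Homework score 31 < 40: minimum not met.
Weighted total:
  Written exam 58 × 0.6 = 34.8
  Homework 31 × 0.18 = 5.58
  Studio work 71 × 0.15 = 10.65
  Lab reports 61 × 0.07 = 4.27
Sum = 55.3
Extra credit: 55.3 + 1 = 56.3
Because the Homework minimum was not met, the result is F.

F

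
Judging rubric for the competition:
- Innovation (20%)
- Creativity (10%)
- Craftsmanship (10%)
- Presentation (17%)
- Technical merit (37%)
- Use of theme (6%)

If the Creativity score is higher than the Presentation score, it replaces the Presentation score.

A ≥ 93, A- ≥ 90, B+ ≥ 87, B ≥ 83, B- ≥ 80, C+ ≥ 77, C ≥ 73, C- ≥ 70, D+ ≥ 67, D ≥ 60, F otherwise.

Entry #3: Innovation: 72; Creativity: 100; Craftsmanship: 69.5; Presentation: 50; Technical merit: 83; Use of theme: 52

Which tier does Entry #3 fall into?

Creativity (100) > Presentation (50), so Presentation counts as 100.
Weighted total:
  Innovation 72 × 0.2 = 14.4
  Creativity 100 × 0.1 = 10
  Craftsmanship 69.5 × 0.1 = 6.95
  Presentation 100 × 0.17 = 17
  Technical merit 83 × 0.37 = 30.71
  Use of theme 52 × 0.06 = 3.12
Sum = 82.18
82.18 is ≥ 80 and < 83 → B-

B-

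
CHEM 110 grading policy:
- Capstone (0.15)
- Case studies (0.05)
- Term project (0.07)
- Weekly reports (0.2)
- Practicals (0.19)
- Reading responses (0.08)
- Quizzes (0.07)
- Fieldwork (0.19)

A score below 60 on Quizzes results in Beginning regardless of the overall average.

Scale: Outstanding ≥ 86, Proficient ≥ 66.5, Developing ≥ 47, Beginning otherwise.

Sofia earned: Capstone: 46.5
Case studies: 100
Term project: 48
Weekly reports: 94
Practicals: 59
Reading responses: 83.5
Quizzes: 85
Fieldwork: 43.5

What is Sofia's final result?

Developing

Quizzes score 85 ≥ 60: minimum met.
Weighted total:
  Capstone 46.5 × 0.15 = 6.975
  Case studies 100 × 0.05 = 5
  Term project 48 × 0.07 = 3.36
  Weekly reports 94 × 0.2 = 18.8
  Practicals 59 × 0.19 = 11.21
  Reading responses 83.5 × 0.08 = 6.68
  Quizzes 85 × 0.07 = 5.95
  Fieldwork 43.5 × 0.19 = 8.265
Sum = 66.24
66.24 is ≥ 47 and < 66.5 → Developing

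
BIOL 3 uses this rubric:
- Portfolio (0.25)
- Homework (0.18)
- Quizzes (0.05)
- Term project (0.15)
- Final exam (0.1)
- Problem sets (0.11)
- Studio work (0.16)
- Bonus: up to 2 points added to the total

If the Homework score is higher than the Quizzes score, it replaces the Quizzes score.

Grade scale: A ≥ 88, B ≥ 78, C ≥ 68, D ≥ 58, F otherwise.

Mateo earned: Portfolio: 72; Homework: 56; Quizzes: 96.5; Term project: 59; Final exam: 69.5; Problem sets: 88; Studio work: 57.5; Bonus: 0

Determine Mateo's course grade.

Homework (56) ≤ Quizzes (96.5), so Quizzes stays at 96.5.
Weighted total:
  Portfolio 72 × 0.25 = 18
  Homework 56 × 0.18 = 10.08
  Quizzes 96.5 × 0.05 = 4.825
  Term project 59 × 0.15 = 8.85
  Final exam 69.5 × 0.1 = 6.95
  Problem sets 88 × 0.11 = 9.68
  Studio work 57.5 × 0.16 = 9.2
Sum = 67.585
Bonus: 67.585 + 0 = 67.585
67.585 is ≥ 58 and < 68 → D

D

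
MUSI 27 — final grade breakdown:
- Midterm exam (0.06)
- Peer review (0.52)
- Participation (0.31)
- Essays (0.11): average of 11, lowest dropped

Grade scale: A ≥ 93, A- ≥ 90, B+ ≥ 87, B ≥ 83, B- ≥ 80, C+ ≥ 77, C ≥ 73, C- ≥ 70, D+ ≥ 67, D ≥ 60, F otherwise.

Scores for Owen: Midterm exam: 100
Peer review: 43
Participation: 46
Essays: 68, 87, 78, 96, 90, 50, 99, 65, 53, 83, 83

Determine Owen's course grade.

Essays: drop 50 → average of remaining 10 = 802/10 = 80.2
Weighted total:
  Midterm exam 100 × 0.06 = 6
  Peer review 43 × 0.52 = 22.36
  Participation 46 × 0.31 = 14.26
  Essays 80.2 × 0.11 = 8.822
Sum = 51.442
51.442 < 60 → F

F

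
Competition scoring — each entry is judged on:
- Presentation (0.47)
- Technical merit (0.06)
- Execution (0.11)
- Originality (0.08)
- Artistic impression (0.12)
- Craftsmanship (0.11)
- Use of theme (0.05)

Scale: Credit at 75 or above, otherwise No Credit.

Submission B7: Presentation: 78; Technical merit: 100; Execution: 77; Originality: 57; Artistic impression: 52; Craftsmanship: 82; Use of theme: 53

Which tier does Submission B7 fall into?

No Credit

Weighted total:
  Presentation 78 × 0.47 = 36.66
  Technical merit 100 × 0.06 = 6
  Execution 77 × 0.11 = 8.47
  Originality 57 × 0.08 = 4.56
  Artistic impression 52 × 0.12 = 6.24
  Craftsmanship 82 × 0.11 = 9.02
  Use of theme 53 × 0.05 = 2.65
Sum = 73.6
73.6 < 75 → No Credit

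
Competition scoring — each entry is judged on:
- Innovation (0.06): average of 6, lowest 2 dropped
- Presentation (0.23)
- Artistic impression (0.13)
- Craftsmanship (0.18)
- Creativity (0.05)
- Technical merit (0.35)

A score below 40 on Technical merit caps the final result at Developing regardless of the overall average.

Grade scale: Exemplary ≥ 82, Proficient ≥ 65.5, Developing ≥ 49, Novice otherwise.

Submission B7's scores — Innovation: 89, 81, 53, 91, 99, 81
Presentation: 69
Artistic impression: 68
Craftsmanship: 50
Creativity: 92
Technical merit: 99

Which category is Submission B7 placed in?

Proficient

Innovation: drop 53, 81 → average of remaining 4 = 360/4 = 90
Technical merit score 99 ≥ 40: minimum met.
Weighted total:
  Innovation 90 × 0.06 = 5.4
  Presentation 69 × 0.23 = 15.87
  Artistic impression 68 × 0.13 = 8.84
  Craftsmanship 50 × 0.18 = 9
  Creativity 92 × 0.05 = 4.6
  Technical merit 99 × 0.35 = 34.65
Sum = 78.36
78.36 is ≥ 65.5 and < 82 → Proficient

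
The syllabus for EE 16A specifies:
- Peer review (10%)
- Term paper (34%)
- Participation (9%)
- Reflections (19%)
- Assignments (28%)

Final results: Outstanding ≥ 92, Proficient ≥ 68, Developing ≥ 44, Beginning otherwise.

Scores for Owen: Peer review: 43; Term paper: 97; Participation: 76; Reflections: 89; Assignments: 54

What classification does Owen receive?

Weighted total:
  Peer review 43 × 0.1 = 4.3
  Term paper 97 × 0.34 = 32.98
  Participation 76 × 0.09 = 6.84
  Reflections 89 × 0.19 = 16.91
  Assignments 54 × 0.28 = 15.12
Sum = 76.15
76.15 is ≥ 68 and < 92 → Proficient

Proficient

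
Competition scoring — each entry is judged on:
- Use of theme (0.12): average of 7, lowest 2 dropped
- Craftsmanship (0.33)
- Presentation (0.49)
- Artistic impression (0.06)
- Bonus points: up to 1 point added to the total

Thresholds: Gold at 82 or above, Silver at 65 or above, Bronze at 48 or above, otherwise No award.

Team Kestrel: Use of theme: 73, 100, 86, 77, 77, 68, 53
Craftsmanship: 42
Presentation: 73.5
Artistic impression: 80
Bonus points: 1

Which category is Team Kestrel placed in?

Use of theme: drop 53, 68 → average of remaining 5 = 413/5 = 82.6
Weighted total:
  Use of theme 82.6 × 0.12 = 9.912
  Craftsmanship 42 × 0.33 = 13.86
  Presentation 73.5 × 0.49 = 36.015
  Artistic impression 80 × 0.06 = 4.8
Sum = 64.587
Bonus points: 64.587 + 1 = 65.587
65.587 is ≥ 65 and < 82 → Silver

Silver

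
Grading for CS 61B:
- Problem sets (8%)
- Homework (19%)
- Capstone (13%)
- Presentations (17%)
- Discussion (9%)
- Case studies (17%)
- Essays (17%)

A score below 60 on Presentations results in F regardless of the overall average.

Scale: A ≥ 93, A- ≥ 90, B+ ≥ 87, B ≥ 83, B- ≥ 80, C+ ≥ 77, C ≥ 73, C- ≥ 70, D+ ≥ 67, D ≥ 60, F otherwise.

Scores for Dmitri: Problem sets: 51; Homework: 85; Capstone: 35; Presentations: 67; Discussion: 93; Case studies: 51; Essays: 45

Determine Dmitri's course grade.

D

Presentations score 67 ≥ 60: minimum met.
Weighted total:
  Problem sets 51 × 0.08 = 4.08
  Homework 85 × 0.19 = 16.15
  Capstone 35 × 0.13 = 4.55
  Presentations 67 × 0.17 = 11.39
  Discussion 93 × 0.09 = 8.37
  Case studies 51 × 0.17 = 8.67
  Essays 45 × 0.17 = 7.65
Sum = 60.86
60.86 is ≥ 60 and < 67 → D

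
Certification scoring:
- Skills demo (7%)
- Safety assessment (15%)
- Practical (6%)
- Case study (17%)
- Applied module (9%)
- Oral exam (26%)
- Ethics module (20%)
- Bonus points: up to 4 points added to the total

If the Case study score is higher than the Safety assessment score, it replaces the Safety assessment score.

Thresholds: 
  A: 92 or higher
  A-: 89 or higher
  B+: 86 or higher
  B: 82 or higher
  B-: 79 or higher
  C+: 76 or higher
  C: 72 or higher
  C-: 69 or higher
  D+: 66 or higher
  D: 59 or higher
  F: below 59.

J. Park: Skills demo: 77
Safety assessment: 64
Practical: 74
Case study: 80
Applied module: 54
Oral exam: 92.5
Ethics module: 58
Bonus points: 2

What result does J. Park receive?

C+

Case study (80) > Safety assessment (64), so Safety assessment counts as 80.
Weighted total:
  Skills demo 77 × 0.07 = 5.39
  Safety assessment 80 × 0.15 = 12
  Practical 74 × 0.06 = 4.44
  Case study 80 × 0.17 = 13.6
  Applied module 54 × 0.09 = 4.86
  Oral exam 92.5 × 0.26 = 24.05
  Ethics module 58 × 0.2 = 11.6
Sum = 75.94
Bonus points: 75.94 + 2 = 77.94
77.94 is ≥ 76 and < 79 → C+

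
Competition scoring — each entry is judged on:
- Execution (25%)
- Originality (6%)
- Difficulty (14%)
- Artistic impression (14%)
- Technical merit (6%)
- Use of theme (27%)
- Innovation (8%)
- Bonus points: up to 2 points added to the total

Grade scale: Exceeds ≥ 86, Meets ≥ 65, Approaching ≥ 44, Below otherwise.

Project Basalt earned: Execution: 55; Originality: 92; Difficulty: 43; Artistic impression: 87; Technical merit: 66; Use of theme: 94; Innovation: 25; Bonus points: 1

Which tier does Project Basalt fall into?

Weighted total:
  Execution 55 × 0.25 = 13.75
  Originality 92 × 0.06 = 5.52
  Difficulty 43 × 0.14 = 6.02
  Artistic impression 87 × 0.14 = 12.18
  Technical merit 66 × 0.06 = 3.96
  Use of theme 94 × 0.27 = 25.38
  Innovation 25 × 0.08 = 2
Sum = 68.81
Bonus points: 68.81 + 1 = 69.81
69.81 is ≥ 65 and < 86 → Meets

Meets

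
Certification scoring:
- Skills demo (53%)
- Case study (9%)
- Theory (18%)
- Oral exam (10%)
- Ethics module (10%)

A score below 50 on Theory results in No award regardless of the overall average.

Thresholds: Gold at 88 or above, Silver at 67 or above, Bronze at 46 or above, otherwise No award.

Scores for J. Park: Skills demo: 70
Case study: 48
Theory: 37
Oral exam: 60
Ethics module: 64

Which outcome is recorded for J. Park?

No award

Theory score 37 < 50: minimum not met.
Weighted total:
  Skills demo 70 × 0.53 = 37.1
  Case study 48 × 0.09 = 4.32
  Theory 37 × 0.18 = 6.66
  Oral exam 60 × 0.1 = 6
  Ethics module 64 × 0.1 = 6.4
Sum = 60.48
Because the Theory minimum was not met, the result is No award.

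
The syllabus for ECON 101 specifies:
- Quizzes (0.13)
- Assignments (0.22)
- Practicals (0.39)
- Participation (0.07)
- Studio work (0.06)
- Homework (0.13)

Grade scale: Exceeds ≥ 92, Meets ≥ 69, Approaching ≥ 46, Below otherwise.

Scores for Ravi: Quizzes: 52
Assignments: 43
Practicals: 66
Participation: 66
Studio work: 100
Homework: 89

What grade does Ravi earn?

Weighted total:
  Quizzes 52 × 0.13 = 6.76
  Assignments 43 × 0.22 = 9.46
  Practicals 66 × 0.39 = 25.74
  Participation 66 × 0.07 = 4.62
  Studio work 100 × 0.06 = 6
  Homework 89 × 0.13 = 11.57
Sum = 64.15
64.15 is ≥ 46 and < 69 → Approaching

Approaching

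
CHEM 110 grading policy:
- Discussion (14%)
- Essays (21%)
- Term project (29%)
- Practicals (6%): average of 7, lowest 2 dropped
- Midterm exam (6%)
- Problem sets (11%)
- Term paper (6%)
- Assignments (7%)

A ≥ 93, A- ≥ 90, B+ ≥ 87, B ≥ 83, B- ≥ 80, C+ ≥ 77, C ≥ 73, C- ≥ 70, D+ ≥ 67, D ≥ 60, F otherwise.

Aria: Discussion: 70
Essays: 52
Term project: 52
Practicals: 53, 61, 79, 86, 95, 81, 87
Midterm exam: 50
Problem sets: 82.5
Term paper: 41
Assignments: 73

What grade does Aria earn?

Practicals: drop 53, 61 → average of remaining 5 = 428/5 = 85.6
Weighted total:
  Discussion 70 × 0.14 = 9.8
  Essays 52 × 0.21 = 10.92
  Term project 52 × 0.29 = 15.08
  Practicals 85.6 × 0.06 = 5.136
  Midterm exam 50 × 0.06 = 3
  Problem sets 82.5 × 0.11 = 9.075
  Term paper 41 × 0.06 = 2.46
  Assignments 73 × 0.07 = 5.11
Sum = 60.581
60.581 is ≥ 60 and < 67 → D

D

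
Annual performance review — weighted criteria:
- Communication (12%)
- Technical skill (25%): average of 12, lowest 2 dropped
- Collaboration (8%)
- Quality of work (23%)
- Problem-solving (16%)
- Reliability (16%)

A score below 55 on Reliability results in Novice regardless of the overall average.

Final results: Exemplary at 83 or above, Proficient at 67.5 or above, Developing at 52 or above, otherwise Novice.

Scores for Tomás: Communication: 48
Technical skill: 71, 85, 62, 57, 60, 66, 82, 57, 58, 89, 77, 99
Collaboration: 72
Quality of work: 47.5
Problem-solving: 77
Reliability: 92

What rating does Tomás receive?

Technical skill: drop 57, 57 → average of remaining 10 = 749/10 = 74.9
Reliability score 92 ≥ 55: minimum met.
Weighted total:
  Communication 48 × 0.12 = 5.76
  Technical skill 74.9 × 0.25 = 18.725
  Collaboration 72 × 0.08 = 5.76
  Quality of work 47.5 × 0.23 = 10.925
  Problem-solving 77 × 0.16 = 12.32
  Reliability 92 × 0.16 = 14.72
Sum = 68.21
68.21 is ≥ 67.5 and < 83 → Proficient

Proficient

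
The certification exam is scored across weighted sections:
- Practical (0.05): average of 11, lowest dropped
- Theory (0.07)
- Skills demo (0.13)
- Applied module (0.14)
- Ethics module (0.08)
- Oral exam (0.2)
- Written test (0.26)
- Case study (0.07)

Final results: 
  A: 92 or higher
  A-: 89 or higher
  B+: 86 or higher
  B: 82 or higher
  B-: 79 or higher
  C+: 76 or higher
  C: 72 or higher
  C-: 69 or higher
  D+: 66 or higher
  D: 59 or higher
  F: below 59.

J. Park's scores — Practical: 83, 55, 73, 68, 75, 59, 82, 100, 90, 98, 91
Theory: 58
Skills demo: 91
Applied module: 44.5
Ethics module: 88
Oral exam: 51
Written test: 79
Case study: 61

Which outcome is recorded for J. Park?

Practical: drop 55 → average of remaining 10 = 819/10 = 81.9
Weighted total:
  Practical 81.9 × 0.05 = 4.095
  Theory 58 × 0.07 = 4.06
  Skills demo 91 × 0.13 = 11.83
  Applied module 44.5 × 0.14 = 6.23
  Ethics module 88 × 0.08 = 7.04
  Oral exam 51 × 0.2 = 10.2
  Written test 79 × 0.26 = 20.54
  Case study 61 × 0.07 = 4.27
Sum = 68.265
68.265 is ≥ 66 and < 69 → D+

D+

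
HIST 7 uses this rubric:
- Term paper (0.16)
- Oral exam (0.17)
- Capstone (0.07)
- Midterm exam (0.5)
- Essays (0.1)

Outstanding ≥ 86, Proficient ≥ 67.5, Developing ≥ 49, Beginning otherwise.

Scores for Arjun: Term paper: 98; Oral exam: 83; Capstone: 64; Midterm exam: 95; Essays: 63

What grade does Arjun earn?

Outstanding

Weighted total:
  Term paper 98 × 0.16 = 15.68
  Oral exam 83 × 0.17 = 14.11
  Capstone 64 × 0.07 = 4.48
  Midterm exam 95 × 0.5 = 47.5
  Essays 63 × 0.1 = 6.3
Sum = 88.07
88.07 ≥ 86 → Outstanding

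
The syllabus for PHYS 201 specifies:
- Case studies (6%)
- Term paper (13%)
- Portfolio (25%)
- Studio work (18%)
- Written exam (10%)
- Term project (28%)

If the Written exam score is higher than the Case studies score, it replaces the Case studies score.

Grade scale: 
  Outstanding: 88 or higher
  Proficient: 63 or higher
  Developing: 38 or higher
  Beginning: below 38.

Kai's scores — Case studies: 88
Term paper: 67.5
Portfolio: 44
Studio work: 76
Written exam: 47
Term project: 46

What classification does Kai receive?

Developing

Written exam (47) ≤ Case studies (88), so Case studies stays at 88.
Weighted total:
  Case studies 88 × 0.06 = 5.28
  Term paper 67.5 × 0.13 = 8.775
  Portfolio 44 × 0.25 = 11
  Studio work 76 × 0.18 = 13.68
  Written exam 47 × 0.1 = 4.7
  Term project 46 × 0.28 = 12.88
Sum = 56.315
56.315 is ≥ 38 and < 63 → Developing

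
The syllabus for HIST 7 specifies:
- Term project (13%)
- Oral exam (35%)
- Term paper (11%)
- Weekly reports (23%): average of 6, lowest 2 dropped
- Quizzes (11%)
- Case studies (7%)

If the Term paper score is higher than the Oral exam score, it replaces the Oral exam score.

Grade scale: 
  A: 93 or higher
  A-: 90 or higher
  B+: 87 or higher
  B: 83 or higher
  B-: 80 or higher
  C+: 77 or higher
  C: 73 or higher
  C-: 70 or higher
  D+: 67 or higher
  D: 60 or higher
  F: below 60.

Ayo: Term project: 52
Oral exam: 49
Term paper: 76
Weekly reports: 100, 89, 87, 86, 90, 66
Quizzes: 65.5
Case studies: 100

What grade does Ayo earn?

C

Weekly reports: drop 66, 86 → average of remaining 4 = 366/4 = 91.5
Term paper (76) > Oral exam (49), so Oral exam counts as 76.
Weighted total:
  Term project 52 × 0.13 = 6.76
  Oral exam 76 × 0.35 = 26.6
  Term paper 76 × 0.11 = 8.36
  Weekly reports 91.5 × 0.23 = 21.045
  Quizzes 65.5 × 0.11 = 7.205
  Case studies 100 × 0.07 = 7
Sum = 76.97
76.97 is ≥ 73 and < 77 → C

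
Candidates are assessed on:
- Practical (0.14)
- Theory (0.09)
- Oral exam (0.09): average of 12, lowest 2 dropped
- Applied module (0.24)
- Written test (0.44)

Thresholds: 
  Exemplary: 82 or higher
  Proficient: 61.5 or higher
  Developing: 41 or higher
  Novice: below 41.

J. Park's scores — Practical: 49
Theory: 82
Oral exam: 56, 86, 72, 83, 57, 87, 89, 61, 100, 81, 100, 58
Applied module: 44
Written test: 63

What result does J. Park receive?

Oral exam: drop 56, 57 → average of remaining 10 = 817/10 = 81.7
Weighted total:
  Practical 49 × 0.14 = 6.86
  Theory 82 × 0.09 = 7.38
  Oral exam 81.7 × 0.09 = 7.353
  Applied module 44 × 0.24 = 10.56
  Written test 63 × 0.44 = 27.72
Sum = 59.873
59.873 is ≥ 41 and < 61.5 → Developing

Developing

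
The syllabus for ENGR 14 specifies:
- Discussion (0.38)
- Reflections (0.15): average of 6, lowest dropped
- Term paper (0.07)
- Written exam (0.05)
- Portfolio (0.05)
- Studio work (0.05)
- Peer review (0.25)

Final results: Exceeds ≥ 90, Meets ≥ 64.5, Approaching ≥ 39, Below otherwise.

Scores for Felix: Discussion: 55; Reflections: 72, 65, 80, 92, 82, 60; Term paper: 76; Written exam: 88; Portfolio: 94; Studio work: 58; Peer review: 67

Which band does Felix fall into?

Reflections: drop 60 → average of remaining 5 = 391/5 = 78.2
Weighted total:
  Discussion 55 × 0.38 = 20.9
  Reflections 78.2 × 0.15 = 11.73
  Term paper 76 × 0.07 = 5.32
  Written exam 88 × 0.05 = 4.4
  Portfolio 94 × 0.05 = 4.7
  Studio work 58 × 0.05 = 2.9
  Peer review 67 × 0.25 = 16.75
Sum = 66.7
66.7 is ≥ 64.5 and < 90 → Meets

Meets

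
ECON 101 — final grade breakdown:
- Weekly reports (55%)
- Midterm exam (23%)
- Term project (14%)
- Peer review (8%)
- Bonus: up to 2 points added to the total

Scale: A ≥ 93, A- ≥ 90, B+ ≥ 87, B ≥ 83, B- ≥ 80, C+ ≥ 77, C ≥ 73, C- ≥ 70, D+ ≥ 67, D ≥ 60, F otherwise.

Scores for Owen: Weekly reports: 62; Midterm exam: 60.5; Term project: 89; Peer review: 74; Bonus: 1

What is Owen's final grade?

D+

Weighted total:
  Weekly reports 62 × 0.55 = 34.1
  Midterm exam 60.5 × 0.23 = 13.915
  Term project 89 × 0.14 = 12.46
  Peer review 74 × 0.08 = 5.92
Sum = 66.395
Bonus: 66.395 + 1 = 67.395
67.395 is ≥ 67 and < 70 → D+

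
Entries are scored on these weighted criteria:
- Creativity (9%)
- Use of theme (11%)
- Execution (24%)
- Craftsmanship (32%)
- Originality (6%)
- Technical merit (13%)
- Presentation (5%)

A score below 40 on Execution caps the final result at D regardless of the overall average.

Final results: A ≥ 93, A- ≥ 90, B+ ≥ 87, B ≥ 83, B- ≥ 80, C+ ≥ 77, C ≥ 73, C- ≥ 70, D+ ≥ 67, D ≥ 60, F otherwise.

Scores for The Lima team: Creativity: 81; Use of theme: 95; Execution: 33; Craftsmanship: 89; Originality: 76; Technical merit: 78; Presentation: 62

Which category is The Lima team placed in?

D

Execution score 33 < 40: minimum not met.
Weighted total:
  Creativity 81 × 0.09 = 7.29
  Use of theme 95 × 0.11 = 10.45
  Execution 33 × 0.24 = 7.92
  Craftsmanship 89 × 0.32 = 28.48
  Originality 76 × 0.06 = 4.56
  Technical merit 78 × 0.13 = 10.14
  Presentation 62 × 0.05 = 3.1
Sum = 71.94
71.94 would be C-; cap at D applies → D.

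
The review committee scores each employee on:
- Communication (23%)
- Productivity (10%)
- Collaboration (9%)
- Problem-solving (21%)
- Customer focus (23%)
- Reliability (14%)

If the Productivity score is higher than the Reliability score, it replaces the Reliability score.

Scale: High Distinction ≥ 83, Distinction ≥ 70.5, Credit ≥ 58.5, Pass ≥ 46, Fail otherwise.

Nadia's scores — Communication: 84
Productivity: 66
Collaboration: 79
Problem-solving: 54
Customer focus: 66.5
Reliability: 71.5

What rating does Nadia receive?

Credit

Productivity (66) ≤ Reliability (71.5), so Reliability stays at 71.5.
Weighted total:
  Communication 84 × 0.23 = 19.32
  Productivity 66 × 0.1 = 6.6
  Collaboration 79 × 0.09 = 7.11
  Problem-solving 54 × 0.21 = 11.34
  Customer focus 66.5 × 0.23 = 15.295
  Reliability 71.5 × 0.14 = 10.01
Sum = 69.675
69.675 is ≥ 58.5 and < 70.5 → Credit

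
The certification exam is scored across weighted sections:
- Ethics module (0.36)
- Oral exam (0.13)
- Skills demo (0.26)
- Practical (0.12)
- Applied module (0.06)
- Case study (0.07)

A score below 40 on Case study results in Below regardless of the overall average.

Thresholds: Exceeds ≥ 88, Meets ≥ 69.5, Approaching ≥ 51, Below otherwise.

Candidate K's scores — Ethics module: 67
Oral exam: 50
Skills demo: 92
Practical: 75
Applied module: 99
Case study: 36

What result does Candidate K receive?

Below

Case study score 36 < 40: minimum not met.
Weighted total:
  Ethics module 67 × 0.36 = 24.12
  Oral exam 50 × 0.13 = 6.5
  Skills demo 92 × 0.26 = 23.92
  Practical 75 × 0.12 = 9
  Applied module 99 × 0.06 = 5.94
  Case study 36 × 0.07 = 2.52
Sum = 72
Because the Case study minimum was not met, the result is Below.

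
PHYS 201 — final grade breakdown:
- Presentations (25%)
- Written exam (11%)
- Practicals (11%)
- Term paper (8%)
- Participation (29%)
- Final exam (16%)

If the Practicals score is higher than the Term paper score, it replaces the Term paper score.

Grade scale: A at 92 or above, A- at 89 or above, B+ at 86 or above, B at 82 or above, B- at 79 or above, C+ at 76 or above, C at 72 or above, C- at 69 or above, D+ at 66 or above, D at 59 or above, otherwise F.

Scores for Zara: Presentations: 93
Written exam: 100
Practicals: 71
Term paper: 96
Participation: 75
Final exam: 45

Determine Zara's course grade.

Practicals (71) ≤ Term paper (96), so Term paper stays at 96.
Weighted total:
  Presentations 93 × 0.25 = 23.25
  Written exam 100 × 0.11 = 11
  Practicals 71 × 0.11 = 7.81
  Term paper 96 × 0.08 = 7.68
  Participation 75 × 0.29 = 21.75
  Final exam 45 × 0.16 = 7.2
Sum = 78.69
78.69 is ≥ 76 and < 79 → C+

C+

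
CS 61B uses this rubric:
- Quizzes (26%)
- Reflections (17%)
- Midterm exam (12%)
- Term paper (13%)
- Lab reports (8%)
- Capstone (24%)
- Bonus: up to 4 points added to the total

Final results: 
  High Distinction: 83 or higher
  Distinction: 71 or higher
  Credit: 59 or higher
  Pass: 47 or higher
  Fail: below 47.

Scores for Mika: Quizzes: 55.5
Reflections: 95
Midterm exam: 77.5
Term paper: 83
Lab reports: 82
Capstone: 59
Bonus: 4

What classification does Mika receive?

Weighted total:
  Quizzes 55.5 × 0.26 = 14.43
  Reflections 95 × 0.17 = 16.15
  Midterm exam 77.5 × 0.12 = 9.3
  Term paper 83 × 0.13 = 10.79
  Lab reports 82 × 0.08 = 6.56
  Capstone 59 × 0.24 = 14.16
Sum = 71.39
Bonus: 71.39 + 4 = 75.39
75.39 is ≥ 71 and < 83 → Distinction

Distinction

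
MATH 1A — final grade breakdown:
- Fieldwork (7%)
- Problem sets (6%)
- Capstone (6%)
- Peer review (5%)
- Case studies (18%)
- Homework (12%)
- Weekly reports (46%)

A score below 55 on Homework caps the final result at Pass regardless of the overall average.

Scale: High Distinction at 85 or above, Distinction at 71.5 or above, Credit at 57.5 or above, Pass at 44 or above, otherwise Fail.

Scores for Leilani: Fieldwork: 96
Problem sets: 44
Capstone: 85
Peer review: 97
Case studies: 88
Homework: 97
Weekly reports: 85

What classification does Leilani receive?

Homework score 97 ≥ 55: minimum met.
Weighted total:
  Fieldwork 96 × 0.07 = 6.72
  Problem sets 44 × 0.06 = 2.64
  Capstone 85 × 0.06 = 5.1
  Peer review 97 × 0.05 = 4.85
  Case studies 88 × 0.18 = 15.84
  Homework 97 × 0.12 = 11.64
  Weekly reports 85 × 0.46 = 39.1
Sum = 85.89
85.89 ≥ 85 → High Distinction

High Distinction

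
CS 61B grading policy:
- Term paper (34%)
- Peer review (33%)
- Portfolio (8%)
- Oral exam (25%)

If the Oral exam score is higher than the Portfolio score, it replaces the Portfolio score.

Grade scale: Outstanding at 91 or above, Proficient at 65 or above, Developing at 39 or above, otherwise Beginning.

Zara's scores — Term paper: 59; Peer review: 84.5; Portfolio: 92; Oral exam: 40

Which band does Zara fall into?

Proficient

Oral exam (40) ≤ Portfolio (92), so Portfolio stays at 92.
Weighted total:
  Term paper 59 × 0.34 = 20.06
  Peer review 84.5 × 0.33 = 27.885
  Portfolio 92 × 0.08 = 7.36
  Oral exam 40 × 0.25 = 10
Sum = 65.305
65.305 is ≥ 65 and < 91 → Proficient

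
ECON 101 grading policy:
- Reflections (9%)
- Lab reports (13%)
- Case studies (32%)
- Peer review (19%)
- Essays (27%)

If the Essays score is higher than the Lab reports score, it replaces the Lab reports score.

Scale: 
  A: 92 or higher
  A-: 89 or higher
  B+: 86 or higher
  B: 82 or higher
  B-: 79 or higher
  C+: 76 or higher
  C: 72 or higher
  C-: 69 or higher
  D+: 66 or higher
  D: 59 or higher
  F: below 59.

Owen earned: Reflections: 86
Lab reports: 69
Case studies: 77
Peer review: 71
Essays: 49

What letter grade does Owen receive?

Essays (49) ≤ Lab reports (69), so Lab reports stays at 69.
Weighted total:
  Reflections 86 × 0.09 = 7.74
  Lab reports 69 × 0.13 = 8.97
  Case studies 77 × 0.32 = 24.64
  Peer review 71 × 0.19 = 13.49
  Essays 49 × 0.27 = 13.23
Sum = 68.07
68.07 is ≥ 66 and < 69 → D+

D+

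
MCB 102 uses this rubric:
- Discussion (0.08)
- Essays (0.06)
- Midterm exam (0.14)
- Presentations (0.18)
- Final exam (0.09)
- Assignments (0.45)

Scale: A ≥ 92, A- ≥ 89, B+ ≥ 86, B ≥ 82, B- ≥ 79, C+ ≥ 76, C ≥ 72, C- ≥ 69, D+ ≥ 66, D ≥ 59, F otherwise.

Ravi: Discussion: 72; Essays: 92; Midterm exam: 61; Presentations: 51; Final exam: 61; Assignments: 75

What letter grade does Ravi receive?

Weighted total:
  Discussion 72 × 0.08 = 5.76
  Essays 92 × 0.06 = 5.52
  Midterm exam 61 × 0.14 = 8.54
  Presentations 51 × 0.18 = 9.18
  Final exam 61 × 0.09 = 5.49
  Assignments 75 × 0.45 = 33.75
Sum = 68.24
68.24 is ≥ 66 and < 69 → D+

D+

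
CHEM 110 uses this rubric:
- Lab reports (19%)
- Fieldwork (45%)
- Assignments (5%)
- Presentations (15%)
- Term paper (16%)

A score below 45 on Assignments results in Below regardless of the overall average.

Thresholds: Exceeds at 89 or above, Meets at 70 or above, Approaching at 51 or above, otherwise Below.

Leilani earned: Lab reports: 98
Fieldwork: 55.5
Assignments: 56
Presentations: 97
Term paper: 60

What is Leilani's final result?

Meets

Assignments score 56 ≥ 45: minimum met.
Weighted total:
  Lab reports 98 × 0.19 = 18.62
  Fieldwork 55.5 × 0.45 = 24.975
  Assignments 56 × 0.05 = 2.8
  Presentations 97 × 0.15 = 14.55
  Term paper 60 × 0.16 = 9.6
Sum = 70.545
70.545 is ≥ 70 and < 89 → Meets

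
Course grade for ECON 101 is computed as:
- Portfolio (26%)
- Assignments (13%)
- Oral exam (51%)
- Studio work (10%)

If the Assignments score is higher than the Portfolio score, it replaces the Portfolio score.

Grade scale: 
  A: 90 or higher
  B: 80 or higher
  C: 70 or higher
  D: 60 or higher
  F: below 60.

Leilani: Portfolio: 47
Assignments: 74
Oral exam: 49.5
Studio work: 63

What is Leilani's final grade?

D

Assignments (74) > Portfolio (47), so Portfolio counts as 74.
Weighted total:
  Portfolio 74 × 0.26 = 19.24
  Assignments 74 × 0.13 = 9.62
  Oral exam 49.5 × 0.51 = 25.245
  Studio work 63 × 0.1 = 6.3
Sum = 60.405
60.405 is ≥ 60 and < 70 → D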